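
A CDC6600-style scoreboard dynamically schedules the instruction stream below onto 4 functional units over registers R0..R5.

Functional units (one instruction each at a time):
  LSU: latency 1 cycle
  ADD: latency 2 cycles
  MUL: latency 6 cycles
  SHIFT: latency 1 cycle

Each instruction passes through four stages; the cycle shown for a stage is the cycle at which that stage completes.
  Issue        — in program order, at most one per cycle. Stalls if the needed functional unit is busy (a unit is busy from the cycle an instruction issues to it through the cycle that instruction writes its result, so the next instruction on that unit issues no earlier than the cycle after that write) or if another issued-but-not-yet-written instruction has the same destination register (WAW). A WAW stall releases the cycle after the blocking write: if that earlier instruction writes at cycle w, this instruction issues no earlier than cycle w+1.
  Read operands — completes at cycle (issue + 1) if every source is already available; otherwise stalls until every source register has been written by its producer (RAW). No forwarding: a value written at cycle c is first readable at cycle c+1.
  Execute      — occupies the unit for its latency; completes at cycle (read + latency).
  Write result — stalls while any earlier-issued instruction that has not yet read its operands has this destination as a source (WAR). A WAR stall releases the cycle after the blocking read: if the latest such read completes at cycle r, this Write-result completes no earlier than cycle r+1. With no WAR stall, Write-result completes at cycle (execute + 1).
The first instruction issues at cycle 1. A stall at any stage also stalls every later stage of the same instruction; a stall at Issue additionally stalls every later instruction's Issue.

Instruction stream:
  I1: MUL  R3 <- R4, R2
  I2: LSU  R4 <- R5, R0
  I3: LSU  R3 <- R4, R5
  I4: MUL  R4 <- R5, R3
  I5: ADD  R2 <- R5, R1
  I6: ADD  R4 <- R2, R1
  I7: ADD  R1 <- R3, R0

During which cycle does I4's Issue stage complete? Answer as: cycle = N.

[I1] 1/2/8/9
[I2] 2/3/4/5
[I3] 10/11/12/13  (WAW R3: wait I1 write@9)
[I4] 11/14/20/21  (RAW R3: wait I3 write@13)
[I5] 12/13/15/16
[I6] 22/23/25/26  (WAW R4: wait I4 write@21)
[I7] 27/28/30/31  (struct: ADD busy until I6 writes@26)

cycle = 11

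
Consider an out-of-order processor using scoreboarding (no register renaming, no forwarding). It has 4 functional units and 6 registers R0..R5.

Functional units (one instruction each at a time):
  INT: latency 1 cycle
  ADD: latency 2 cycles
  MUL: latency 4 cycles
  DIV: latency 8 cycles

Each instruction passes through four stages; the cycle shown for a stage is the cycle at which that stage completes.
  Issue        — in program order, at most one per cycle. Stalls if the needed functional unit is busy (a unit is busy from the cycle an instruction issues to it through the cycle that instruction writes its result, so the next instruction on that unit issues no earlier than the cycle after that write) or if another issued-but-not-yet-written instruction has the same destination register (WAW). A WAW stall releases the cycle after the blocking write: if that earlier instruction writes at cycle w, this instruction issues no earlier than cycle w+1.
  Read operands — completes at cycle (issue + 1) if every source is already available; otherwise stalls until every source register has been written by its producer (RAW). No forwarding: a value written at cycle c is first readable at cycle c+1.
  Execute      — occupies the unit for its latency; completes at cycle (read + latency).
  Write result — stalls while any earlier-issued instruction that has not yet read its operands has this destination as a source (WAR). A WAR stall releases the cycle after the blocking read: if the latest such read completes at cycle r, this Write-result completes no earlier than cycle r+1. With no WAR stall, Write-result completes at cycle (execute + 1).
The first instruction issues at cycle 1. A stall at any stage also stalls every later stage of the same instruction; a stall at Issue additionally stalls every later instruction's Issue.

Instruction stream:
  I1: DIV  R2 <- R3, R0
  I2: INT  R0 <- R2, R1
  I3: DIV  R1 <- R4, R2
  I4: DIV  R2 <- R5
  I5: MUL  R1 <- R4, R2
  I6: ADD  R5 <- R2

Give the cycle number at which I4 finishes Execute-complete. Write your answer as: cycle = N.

cycle = 32

  I1 | 1 | 2 | 10 | 11
  I2 | 2 | 12 | 13 | 14   RAW R2: wait I1 write@11
  I3 | 12 | 13 | 21 | 22   struct: DIV busy until I1 writes@11
  I4 | 23 | 24 | 32 | 33   struct: DIV busy until I3 writes@22
  I5 | 24 | 34 | 38 | 39   RAW R2: wait I4 write@33
  I6 | 25 | 34 | 36 | 37   RAW R2: wait I4 write@33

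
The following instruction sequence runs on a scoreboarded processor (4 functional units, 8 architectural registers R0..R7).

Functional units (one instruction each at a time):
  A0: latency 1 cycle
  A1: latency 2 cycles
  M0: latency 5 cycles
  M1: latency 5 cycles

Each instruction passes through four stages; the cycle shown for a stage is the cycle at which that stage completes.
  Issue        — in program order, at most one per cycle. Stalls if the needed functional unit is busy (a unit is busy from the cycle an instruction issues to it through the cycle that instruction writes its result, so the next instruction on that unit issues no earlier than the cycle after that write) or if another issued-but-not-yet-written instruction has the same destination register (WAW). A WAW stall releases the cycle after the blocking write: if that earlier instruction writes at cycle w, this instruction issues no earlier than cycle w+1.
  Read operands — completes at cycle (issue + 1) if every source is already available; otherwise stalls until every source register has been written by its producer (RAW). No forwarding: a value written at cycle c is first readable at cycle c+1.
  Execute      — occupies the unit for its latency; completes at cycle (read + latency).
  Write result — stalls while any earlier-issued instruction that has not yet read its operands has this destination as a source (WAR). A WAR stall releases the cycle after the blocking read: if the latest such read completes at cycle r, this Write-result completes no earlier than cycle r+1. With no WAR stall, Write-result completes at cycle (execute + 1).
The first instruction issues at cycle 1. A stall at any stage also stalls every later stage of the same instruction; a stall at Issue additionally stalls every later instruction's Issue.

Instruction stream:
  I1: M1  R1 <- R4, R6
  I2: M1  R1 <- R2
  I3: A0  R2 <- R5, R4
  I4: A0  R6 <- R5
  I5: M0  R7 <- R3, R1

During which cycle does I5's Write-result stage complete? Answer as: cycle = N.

cycle = 23

c1: issue I1 (M1)
c2: I1 read-ops
c7: I1 finished on M1
c8: I1→R1
c9: issue I2 (M1)
c10: I2 read-ops | issue I3 (A0)
c11: I3 read-ops
c12: I3 finished on A0
c13: I3→R2
c14: issue I4 (A0)
c15: I2 finished on M1 | I4 read-ops | issue I5 (M0)
c16: I2→R1 | I4 finished on A0
c17: I4→R6 | I5 read-ops
c22: I5 finished on M0
c23: I5→R7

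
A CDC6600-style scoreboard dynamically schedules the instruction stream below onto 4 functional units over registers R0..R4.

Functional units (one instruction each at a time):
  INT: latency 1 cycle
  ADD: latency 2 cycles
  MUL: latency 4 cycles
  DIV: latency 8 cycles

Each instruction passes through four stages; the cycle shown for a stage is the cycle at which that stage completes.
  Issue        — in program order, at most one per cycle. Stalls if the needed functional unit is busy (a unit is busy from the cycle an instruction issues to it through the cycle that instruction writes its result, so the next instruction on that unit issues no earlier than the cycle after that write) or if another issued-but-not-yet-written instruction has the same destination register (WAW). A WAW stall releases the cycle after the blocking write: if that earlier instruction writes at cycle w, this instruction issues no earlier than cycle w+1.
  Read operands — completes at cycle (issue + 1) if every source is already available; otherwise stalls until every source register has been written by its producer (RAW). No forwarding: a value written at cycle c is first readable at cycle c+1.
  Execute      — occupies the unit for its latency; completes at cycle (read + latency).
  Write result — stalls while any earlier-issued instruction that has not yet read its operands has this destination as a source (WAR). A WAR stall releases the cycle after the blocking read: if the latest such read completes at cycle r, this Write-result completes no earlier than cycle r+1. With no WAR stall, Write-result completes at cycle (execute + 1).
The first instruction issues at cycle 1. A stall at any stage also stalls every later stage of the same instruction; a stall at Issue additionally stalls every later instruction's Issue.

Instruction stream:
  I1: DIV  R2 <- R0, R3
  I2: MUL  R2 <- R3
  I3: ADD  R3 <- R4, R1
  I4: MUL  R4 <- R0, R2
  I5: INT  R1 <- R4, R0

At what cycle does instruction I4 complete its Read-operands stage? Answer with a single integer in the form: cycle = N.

[1] I1 issues→DIV
[2] I1 reads
[10] I1 exec-done
[11] I1 writes R2
[12] I2 issues→MUL
[13] I2 reads; I3 issues→ADD
[14] I3 reads
[16] I3 exec-done
[17] I2 exec-done; I3 writes R3
[18] I2 writes R2
[19] I4 issues→MUL
[20] I4 reads; I5 issues→INT
[24] I4 exec-done
[25] I4 writes R4
[26] I5 reads
[27] I5 exec-done
[28] I5 writes R1

cycle = 20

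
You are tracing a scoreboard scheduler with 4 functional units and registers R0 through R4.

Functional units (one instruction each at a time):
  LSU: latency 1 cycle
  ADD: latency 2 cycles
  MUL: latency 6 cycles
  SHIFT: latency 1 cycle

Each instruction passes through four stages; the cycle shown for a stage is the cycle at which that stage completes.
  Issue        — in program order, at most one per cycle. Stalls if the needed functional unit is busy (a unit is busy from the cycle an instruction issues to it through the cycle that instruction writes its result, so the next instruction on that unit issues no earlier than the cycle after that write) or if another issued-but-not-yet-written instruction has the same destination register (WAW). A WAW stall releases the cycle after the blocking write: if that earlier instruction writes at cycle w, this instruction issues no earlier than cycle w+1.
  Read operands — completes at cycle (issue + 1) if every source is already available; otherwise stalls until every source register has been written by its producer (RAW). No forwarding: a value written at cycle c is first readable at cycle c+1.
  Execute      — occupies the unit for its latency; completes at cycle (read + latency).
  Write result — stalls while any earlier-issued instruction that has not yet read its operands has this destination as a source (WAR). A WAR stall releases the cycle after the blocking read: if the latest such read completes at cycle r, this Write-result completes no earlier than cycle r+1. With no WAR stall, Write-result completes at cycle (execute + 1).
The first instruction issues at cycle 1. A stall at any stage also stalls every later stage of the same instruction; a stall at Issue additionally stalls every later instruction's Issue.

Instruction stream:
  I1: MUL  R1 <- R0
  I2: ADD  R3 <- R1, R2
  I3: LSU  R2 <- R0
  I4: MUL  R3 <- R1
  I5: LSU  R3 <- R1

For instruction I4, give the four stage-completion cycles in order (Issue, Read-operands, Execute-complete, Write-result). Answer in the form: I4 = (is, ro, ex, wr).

I4 = (14, 15, 21, 22)

t=1  I1 dispatched to MUL
t=2  I1 operands ready · I2 dispatched to ADD
t=3  I3 dispatched to LSU
t=4  I3 operands ready
t=5  I3 complete
t=8  I1 complete
t=9  R1←I1
t=10  I2 operands ready
t=11  R2←I3
t=12  I2 complete
t=13  R3←I2
t=14  I4 dispatched to MUL
t=15  I4 operands ready
t=21  I4 complete
t=22  R3←I4
t=23  I5 dispatched to LSU
t=24  I5 operands ready
t=25  I5 complete
t=26  R3←I5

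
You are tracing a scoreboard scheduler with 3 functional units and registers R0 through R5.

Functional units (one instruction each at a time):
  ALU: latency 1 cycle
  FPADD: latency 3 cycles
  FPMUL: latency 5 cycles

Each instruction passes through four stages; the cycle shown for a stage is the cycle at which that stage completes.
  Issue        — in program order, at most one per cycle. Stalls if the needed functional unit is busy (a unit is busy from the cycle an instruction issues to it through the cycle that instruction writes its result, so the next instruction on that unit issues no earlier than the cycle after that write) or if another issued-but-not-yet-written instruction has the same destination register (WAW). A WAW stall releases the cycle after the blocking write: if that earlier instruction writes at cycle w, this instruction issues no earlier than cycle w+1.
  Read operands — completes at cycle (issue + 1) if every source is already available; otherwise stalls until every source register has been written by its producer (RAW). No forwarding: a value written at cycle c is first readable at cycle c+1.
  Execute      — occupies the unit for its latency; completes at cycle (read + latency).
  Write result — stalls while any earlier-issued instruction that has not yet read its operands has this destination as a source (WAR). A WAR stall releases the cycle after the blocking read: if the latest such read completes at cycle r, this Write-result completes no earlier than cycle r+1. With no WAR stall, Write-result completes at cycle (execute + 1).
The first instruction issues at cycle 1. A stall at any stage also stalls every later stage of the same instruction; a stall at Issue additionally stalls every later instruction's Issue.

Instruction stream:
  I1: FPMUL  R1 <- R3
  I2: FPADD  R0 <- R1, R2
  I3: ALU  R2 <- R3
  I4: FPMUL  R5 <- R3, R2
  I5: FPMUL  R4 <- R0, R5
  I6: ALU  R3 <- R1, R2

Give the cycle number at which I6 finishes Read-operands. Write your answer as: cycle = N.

I1 -> (1, 2, 7, 8)
I2 -> (2, 9, 12, 13)  // RAW R1: wait I1 write@8
I3 -> (3, 4, 5, 10)  // WAR R2: wait I2 read@9
I4 -> (9, 11, 16, 17)  // struct: FPMUL busy until I1 writes@8, RAW R2: wait I3 write@10
I5 -> (18, 19, 24, 25)  // struct: FPMUL busy until I4 writes@17
I6 -> (19, 20, 21, 22)

cycle = 20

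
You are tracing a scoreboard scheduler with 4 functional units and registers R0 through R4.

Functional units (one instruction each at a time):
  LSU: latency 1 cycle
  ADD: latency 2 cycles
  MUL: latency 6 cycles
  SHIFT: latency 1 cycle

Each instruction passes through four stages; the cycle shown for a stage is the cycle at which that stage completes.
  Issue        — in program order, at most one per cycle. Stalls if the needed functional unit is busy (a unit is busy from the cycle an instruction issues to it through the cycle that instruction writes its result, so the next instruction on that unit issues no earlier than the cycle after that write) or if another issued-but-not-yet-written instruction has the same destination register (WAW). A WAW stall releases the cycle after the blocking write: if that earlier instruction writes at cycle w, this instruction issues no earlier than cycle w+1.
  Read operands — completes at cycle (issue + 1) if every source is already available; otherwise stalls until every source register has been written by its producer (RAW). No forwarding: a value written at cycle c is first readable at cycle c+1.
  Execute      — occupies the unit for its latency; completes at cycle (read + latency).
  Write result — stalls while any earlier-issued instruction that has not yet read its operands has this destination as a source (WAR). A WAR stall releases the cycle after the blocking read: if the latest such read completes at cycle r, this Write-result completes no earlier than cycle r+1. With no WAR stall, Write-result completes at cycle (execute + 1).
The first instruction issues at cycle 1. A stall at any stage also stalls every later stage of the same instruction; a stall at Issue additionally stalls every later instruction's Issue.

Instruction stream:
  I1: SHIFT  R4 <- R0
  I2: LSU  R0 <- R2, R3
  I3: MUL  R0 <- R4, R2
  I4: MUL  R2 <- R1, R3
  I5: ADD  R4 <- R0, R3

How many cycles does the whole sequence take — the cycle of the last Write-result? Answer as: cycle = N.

1) issue 1, read 2, done 3, write 4
2) issue 2, read 3, done 4, write 5
3) issue 6, read 7, done 13, write 14  <WAW R0: wait I2 write@5>
4) issue 15, read 16, done 22, write 23  <struct: MUL busy until I3 writes@14>
5) issue 16, read 17, done 19, write 20

cycle = 23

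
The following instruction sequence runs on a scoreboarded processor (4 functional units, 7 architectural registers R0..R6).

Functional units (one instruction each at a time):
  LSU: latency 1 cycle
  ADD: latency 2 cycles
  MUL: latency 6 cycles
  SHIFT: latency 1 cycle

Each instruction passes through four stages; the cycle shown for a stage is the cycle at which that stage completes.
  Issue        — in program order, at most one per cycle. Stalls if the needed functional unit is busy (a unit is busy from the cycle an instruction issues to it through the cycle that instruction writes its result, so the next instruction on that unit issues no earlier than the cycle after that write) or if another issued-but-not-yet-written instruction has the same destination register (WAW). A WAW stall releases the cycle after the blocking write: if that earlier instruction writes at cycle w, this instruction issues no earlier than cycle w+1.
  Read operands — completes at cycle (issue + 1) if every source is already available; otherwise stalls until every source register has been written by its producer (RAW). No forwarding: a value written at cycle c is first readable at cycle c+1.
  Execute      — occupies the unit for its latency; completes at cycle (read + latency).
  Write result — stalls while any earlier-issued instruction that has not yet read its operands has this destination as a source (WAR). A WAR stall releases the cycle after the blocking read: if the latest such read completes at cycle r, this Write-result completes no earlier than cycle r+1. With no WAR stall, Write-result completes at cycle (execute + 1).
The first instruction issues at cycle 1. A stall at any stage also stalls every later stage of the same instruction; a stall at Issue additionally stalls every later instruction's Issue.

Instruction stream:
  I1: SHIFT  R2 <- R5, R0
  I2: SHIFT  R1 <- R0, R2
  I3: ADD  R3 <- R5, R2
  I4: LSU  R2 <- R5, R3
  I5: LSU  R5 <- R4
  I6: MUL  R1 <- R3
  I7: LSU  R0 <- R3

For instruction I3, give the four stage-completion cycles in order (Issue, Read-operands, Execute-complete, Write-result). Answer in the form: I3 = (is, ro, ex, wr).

I3 = (6, 7, 9, 10)

[I1] 1/2/3/4
[I2] 5/6/7/8  (struct: SHIFT busy until I1 writes@4)
[I3] 6/7/9/10
[I4] 7/11/12/13  (RAW R3: wait I3 write@10)
[I5] 14/15/16/17  (struct: LSU busy until I4 writes@13)
[I6] 15/16/22/23
[I7] 18/19/20/21  (struct: LSU busy until I5 writes@17)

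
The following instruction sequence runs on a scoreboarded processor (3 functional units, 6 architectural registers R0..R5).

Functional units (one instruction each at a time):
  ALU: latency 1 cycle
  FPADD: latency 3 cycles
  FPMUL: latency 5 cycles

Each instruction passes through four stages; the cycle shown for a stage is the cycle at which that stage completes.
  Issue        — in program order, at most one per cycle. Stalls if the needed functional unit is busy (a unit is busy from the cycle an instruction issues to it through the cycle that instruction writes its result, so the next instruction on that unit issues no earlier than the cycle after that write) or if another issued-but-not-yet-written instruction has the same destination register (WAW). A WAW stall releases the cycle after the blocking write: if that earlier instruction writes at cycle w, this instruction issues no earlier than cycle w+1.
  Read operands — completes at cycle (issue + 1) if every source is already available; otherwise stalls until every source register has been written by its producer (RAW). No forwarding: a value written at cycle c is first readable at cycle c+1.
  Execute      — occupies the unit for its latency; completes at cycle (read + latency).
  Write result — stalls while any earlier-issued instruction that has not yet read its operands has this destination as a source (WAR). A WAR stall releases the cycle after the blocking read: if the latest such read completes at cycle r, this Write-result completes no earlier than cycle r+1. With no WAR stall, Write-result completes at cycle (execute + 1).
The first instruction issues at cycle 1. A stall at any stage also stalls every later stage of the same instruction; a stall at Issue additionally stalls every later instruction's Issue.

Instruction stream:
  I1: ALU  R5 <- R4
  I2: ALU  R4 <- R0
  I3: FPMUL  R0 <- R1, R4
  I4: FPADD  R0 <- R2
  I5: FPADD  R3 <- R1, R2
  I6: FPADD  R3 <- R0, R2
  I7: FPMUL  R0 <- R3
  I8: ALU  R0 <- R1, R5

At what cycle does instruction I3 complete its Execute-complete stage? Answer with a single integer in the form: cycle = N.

[1] issue I1 (ALU)
[2] I1 read-ops
[3] I1 finished on ALU
[4] I1→R5
[5] issue I2 (ALU)
[6] I2 read-ops; issue I3 (FPMUL)
[7] I2 finished on ALU
[8] I2→R4
[9] I3 read-ops
[14] I3 finished on FPMUL
[15] I3→R0
[16] issue I4 (FPADD)
[17] I4 read-ops
[20] I4 finished on FPADD
[21] I4→R0
[22] issue I5 (FPADD)
[23] I5 read-ops
[26] I5 finished on FPADD
[27] I5→R3
[28] issue I6 (FPADD)
[29] I6 read-ops; issue I7 (FPMUL)
[32] I6 finished on FPADD
[33] I6→R3
[34] I7 read-ops
[39] I7 finished on FPMUL
[40] I7→R0
[41] issue I8 (ALU)
[42] I8 read-ops
[43] I8 finished on ALU
[44] I8→R0

cycle = 14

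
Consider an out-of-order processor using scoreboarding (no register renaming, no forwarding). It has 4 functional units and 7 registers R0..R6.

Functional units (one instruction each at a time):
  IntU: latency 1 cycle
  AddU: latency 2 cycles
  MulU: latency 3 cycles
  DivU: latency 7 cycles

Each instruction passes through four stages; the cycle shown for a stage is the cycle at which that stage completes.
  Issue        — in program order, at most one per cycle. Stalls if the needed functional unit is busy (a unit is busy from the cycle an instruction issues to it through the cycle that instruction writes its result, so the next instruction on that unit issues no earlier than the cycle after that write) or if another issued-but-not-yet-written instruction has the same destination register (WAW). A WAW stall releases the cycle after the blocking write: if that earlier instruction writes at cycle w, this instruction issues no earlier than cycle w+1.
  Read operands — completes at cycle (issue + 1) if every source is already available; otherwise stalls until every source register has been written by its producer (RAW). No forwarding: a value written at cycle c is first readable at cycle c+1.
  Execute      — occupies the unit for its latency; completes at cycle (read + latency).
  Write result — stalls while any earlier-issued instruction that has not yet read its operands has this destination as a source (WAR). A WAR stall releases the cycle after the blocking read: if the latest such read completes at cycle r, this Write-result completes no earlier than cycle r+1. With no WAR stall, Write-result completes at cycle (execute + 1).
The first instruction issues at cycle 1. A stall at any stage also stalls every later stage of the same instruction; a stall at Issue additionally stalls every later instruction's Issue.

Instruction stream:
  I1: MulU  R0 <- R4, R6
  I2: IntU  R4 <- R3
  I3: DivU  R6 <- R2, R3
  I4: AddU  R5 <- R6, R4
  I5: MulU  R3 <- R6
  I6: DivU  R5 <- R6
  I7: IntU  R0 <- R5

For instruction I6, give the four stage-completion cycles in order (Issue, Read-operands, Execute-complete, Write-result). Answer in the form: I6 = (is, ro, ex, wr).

[I1] 1/2/5/6
[I2] 2/3/4/5
[I3] 3/4/11/12
[I4] 4/13/15/16  (RAW R6: wait I3 write@12)
[I5] 7/13/16/17  (struct: MulU busy until I1 writes@6; RAW R6: wait I3 write@12)
[I6] 17/18/25/26  (WAW R5: wait I4 write@16)
[I7] 18/27/28/29  (RAW R5: wait I6 write@26)

I6 = (17, 18, 25, 26)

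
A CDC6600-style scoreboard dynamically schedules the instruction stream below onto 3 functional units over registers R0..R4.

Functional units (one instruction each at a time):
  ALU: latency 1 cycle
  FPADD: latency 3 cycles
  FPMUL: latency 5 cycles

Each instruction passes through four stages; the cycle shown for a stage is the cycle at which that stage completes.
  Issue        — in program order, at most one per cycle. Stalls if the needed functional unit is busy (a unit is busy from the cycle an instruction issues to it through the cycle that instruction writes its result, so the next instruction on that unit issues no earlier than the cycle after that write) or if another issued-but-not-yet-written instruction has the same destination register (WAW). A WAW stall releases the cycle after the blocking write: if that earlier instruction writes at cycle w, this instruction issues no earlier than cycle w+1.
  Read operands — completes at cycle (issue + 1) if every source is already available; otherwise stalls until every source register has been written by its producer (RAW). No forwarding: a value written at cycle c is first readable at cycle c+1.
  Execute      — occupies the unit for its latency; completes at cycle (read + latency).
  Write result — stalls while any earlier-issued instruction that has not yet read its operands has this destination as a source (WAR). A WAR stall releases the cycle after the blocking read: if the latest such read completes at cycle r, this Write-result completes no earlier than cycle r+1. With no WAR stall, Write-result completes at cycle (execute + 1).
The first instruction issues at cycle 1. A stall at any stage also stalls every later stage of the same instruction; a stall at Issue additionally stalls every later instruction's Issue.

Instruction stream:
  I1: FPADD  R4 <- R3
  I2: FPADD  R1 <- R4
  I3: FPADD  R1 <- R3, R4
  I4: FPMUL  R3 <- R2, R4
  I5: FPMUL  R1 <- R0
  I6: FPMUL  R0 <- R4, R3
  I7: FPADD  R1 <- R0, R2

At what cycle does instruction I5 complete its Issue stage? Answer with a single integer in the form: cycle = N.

  I1 | 1 | 2 | 5 | 6
  I2 | 7 | 8 | 11 | 12   struct: FPADD busy until I1 writes@6
  I3 | 13 | 14 | 17 | 18   struct: FPADD busy until I2 writes@12
  I4 | 14 | 15 | 20 | 21
  I5 | 22 | 23 | 28 | 29   struct: FPMUL busy until I4 writes@21
  I6 | 30 | 31 | 36 | 37   struct: FPMUL busy until I5 writes@29
  I7 | 31 | 38 | 41 | 42   RAW R0: wait I6 write@37

cycle = 22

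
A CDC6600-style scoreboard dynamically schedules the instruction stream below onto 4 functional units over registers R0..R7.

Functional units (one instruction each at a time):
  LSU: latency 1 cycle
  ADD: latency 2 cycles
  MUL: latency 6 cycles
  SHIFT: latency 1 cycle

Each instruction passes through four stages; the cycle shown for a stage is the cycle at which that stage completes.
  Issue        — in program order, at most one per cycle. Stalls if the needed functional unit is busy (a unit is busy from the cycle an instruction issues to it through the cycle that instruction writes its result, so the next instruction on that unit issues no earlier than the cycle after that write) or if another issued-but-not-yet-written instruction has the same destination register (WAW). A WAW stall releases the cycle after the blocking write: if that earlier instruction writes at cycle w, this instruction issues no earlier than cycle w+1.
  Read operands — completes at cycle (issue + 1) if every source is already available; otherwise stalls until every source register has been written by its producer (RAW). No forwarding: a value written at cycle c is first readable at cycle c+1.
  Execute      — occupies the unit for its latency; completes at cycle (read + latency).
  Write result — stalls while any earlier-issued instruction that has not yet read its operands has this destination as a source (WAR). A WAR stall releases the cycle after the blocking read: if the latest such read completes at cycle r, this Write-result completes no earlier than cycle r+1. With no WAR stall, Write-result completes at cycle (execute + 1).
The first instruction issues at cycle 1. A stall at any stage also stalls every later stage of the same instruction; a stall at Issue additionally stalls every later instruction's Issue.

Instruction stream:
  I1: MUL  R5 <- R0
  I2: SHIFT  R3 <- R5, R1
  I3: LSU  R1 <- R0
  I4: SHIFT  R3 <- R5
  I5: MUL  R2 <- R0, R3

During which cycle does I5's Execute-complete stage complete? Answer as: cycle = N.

cycle = 23

t=1  I1→MUL
t=2  I1 RO | I2→SHIFT
t=3  I3→LSU
t=4  I3 RO
t=5  I3 EX
t=8  I1 EX
t=9  I1 WR R5
t=10  I2 RO
t=11  I2 EX | I3 WR R1
t=12  I2 WR R3
t=13  I4→SHIFT
t=14  I4 RO | I5→MUL
t=15  I4 EX
t=16  I4 WR R3
t=17  I5 RO
t=23  I5 EX
t=24  I5 WR R2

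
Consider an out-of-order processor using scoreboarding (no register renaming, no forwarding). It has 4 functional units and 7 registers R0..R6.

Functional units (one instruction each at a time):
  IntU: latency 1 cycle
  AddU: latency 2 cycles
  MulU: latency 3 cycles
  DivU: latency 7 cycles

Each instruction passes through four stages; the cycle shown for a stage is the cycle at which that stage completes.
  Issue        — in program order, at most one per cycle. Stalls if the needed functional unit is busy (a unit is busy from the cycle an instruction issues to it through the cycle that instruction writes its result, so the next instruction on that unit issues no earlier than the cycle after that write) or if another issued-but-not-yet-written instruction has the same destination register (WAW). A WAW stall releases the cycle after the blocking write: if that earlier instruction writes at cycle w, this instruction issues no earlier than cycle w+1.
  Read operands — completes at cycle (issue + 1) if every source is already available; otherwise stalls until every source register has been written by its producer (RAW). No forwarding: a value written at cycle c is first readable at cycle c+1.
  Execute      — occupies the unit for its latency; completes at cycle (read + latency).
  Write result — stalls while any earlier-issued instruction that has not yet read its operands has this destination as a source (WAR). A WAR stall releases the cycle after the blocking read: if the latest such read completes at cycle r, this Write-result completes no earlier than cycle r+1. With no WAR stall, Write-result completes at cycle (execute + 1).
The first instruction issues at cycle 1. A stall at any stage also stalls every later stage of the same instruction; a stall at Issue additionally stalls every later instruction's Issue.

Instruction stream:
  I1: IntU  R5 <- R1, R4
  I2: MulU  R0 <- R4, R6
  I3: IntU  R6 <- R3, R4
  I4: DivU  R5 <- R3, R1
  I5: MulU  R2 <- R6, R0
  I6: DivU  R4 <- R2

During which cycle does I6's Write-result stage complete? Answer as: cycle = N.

cycle = 25

1) issue 1, read 2, done 3, write 4
2) issue 2, read 3, done 6, write 7
3) issue 5, read 6, done 7, write 8  <struct: IntU busy until I1 writes@4>
4) issue 6, read 7, done 14, write 15
5) issue 8, read 9, done 12, write 13  <struct: MulU busy until I2 writes@7>
6) issue 16, read 17, done 24, write 25  <struct: DivU busy until I4 writes@15>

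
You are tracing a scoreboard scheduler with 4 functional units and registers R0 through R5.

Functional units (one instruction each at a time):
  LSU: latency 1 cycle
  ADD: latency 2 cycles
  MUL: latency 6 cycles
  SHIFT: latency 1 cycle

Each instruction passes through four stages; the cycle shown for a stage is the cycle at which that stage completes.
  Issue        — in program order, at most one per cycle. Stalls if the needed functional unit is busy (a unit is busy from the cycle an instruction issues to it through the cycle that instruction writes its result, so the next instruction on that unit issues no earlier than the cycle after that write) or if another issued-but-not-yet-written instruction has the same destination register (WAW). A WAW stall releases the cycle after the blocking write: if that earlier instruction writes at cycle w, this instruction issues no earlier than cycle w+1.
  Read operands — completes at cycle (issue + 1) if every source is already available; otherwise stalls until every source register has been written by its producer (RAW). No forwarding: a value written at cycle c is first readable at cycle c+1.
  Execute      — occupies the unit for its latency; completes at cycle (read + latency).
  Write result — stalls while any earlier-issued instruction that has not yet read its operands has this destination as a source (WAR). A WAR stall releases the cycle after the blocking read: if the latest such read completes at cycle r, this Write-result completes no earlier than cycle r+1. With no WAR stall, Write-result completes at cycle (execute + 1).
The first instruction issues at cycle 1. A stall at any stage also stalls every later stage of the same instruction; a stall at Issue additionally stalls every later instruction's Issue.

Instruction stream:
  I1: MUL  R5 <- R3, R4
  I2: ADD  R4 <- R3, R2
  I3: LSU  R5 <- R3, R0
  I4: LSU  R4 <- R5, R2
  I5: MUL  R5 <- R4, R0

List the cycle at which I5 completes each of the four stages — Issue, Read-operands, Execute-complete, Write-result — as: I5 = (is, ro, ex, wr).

1) issue 1, read 2, done 8, write 9
2) issue 2, read 3, done 5, write 6
3) issue 10, read 11, done 12, write 13  <WAW R5: wait I1 write@9>
4) issue 14, read 15, done 16, write 17  <struct: LSU busy until I3 writes@13>
5) issue 15, read 18, done 24, write 25  <RAW R4: wait I4 write@17>

I5 = (15, 18, 24, 25)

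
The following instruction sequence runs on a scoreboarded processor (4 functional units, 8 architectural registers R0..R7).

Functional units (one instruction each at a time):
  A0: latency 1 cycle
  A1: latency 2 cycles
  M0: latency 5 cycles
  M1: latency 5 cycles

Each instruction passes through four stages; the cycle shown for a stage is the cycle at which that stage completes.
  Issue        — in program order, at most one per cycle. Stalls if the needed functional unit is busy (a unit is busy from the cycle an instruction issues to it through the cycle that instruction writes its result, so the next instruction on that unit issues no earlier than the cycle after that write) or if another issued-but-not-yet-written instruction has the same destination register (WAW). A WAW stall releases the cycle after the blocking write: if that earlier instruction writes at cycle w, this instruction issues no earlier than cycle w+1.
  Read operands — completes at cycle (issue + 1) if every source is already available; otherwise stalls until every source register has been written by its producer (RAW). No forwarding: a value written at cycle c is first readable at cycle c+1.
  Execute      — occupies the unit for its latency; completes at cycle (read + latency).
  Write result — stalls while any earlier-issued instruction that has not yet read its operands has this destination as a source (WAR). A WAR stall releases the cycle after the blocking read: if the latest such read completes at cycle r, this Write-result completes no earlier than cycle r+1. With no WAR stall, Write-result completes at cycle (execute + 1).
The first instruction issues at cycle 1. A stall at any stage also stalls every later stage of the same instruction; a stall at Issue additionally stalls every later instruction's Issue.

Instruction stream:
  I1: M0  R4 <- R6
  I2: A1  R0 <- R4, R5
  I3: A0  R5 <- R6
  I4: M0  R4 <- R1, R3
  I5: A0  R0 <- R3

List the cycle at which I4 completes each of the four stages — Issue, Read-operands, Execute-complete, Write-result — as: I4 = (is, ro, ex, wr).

I4 = (9, 10, 15, 16)

I1: IS=1 RO=2 EX=7 WR=8
I2: IS=2 RO=9 EX=11 WR=12  [RAW R4: wait I1 write@8]
I3: IS=3 RO=4 EX=5 WR=10  [WAR R5: wait I2 read@9]
I4: IS=9 RO=10 EX=15 WR=16  [struct: M0 busy until I1 writes@8]
I5: IS=13 RO=14 EX=15 WR=16  [WAW R0: wait I2 write@12]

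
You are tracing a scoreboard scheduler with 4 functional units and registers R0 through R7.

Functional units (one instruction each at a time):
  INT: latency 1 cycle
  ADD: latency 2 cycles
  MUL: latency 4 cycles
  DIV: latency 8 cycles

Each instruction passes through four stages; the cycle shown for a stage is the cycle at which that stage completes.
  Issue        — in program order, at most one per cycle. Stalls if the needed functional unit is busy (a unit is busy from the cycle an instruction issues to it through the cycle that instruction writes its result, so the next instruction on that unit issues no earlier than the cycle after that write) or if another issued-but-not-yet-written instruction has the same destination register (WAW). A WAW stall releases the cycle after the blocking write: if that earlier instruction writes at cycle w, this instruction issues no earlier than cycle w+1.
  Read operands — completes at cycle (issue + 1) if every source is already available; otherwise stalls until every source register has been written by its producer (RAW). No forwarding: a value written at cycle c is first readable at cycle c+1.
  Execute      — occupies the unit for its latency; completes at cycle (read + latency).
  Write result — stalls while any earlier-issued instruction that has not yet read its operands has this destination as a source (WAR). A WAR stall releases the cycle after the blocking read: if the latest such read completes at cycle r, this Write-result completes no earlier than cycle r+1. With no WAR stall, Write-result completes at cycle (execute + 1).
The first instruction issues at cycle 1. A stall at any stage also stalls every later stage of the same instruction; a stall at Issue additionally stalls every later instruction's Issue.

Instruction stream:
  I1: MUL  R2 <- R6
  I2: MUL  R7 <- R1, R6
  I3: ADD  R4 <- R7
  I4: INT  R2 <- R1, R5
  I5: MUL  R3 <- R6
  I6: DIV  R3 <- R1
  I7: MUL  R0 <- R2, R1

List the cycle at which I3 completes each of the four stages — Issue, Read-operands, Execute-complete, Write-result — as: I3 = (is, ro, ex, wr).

I3 = (9, 15, 17, 18)

[1] issue I1 (MUL)
[2] I1 read-ops
[6] I1 finished on MUL
[7] I1→R2
[8] issue I2 (MUL)
[9] I2 read-ops; issue I3 (ADD)
[10] issue I4 (INT)
[11] I4 read-ops
[12] I4 finished on INT
[13] I2 finished on MUL; I4→R2
[14] I2→R7
[15] I3 read-ops; issue I5 (MUL)
[16] I5 read-ops
[17] I3 finished on ADD
[18] I3→R4
[20] I5 finished on MUL
[21] I5→R3
[22] issue I6 (DIV)
[23] I6 read-ops; issue I7 (MUL)
[24] I7 read-ops
[28] I7 finished on MUL
[29] I7→R0
[31] I6 finished on DIV
[32] I6→R3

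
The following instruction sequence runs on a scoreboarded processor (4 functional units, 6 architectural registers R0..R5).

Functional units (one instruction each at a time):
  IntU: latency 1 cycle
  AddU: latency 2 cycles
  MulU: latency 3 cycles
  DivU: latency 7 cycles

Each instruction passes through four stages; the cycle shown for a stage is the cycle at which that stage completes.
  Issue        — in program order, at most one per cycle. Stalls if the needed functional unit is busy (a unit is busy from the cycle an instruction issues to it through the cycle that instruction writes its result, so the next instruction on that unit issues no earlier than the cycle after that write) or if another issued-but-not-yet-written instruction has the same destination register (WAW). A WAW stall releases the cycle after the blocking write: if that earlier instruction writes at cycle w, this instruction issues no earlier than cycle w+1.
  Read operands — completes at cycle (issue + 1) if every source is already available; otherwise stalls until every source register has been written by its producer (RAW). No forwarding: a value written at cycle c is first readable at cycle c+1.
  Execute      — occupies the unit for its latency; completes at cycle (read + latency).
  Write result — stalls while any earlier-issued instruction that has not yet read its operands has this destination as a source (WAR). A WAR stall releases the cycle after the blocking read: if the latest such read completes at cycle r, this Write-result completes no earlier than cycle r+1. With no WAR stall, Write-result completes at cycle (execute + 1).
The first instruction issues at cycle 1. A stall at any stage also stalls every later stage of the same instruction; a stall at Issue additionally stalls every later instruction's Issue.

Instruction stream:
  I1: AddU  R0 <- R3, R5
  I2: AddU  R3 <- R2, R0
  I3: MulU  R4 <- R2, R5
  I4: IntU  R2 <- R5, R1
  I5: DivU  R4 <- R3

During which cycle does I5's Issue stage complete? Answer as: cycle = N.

I1: IS=1 RO=2 EX=4 WR=5
I2: IS=6 RO=7 EX=9 WR=10  [struct: AddU busy until I1 writes@5]
I3: IS=7 RO=8 EX=11 WR=12
I4: IS=8 RO=9 EX=10 WR=11
I5: IS=13 RO=14 EX=21 WR=22  [WAW R4: wait I3 write@12]

cycle = 13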